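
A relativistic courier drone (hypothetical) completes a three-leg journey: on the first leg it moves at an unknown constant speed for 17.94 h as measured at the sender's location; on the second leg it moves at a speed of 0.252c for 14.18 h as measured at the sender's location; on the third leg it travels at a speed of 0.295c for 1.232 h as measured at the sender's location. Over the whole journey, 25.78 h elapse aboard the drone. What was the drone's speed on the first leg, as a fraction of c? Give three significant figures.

β = 0.795

Leg 1: speed unknown; τ_1 = 17.94/γ_1.
Leg 2: γ = 1/√(1 − 0.252²) = 1/√0.9365 = 1.033; τ_2 = 14.18/1.033 = 13.72 h.
Leg 3: γ = 1/√(1 − 0.295²) = 1/√0.9130 = 1.047; τ_3 = 1.232/1.047 = 1.177 h.
Total proper time: τ_1 + 13.72 + 1.177 = 25.78, so τ_1 = 25.78 − 14.90 = 10.88 h.
γ_1 = 17.94/10.88 = 1.649; β = √(1 − 1/γ²) = √0.6322.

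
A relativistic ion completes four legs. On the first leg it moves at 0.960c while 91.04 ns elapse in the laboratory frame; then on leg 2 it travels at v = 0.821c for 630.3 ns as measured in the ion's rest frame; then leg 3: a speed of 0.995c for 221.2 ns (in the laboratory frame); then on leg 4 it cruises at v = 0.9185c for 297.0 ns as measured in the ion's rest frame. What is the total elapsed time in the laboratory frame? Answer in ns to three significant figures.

Δt = 2170 ns

Leg 1: 91.04 ns is already measured in the laboratory frame.
Leg 2: γ = 1/√(1 − 0.821²) = 1/√0.3260 = 1.752; Δt_2 = 1.752 × 630.3 = 1104 ns.
Leg 3: 221.2 ns is already measured in the laboratory frame.
Leg 4: γ = 1/√(1 − 0.9185²) = 1/√0.1564 = 2.529; Δt_4 = 2.529 × 297.0 = 751.1 ns.
Total: 91.04 + 1104 + 221.2 + 751.1 ns.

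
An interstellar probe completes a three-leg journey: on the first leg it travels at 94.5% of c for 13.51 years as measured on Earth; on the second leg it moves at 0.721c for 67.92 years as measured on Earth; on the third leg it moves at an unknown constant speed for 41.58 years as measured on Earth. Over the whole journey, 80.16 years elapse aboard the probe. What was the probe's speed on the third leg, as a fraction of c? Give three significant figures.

β = 0.724

Leg 1: β = 0.945; γ = 1/√(1 − 0.945²) = 1/√0.1070 = 3.057; τ_1 = 13.51/3.057 = 4.419 years.
Leg 2: γ = 1/√(1 − 0.721²) = 1/√0.4802 = 1.443; τ_2 = 67.92/1.443 = 47.06 years.
Leg 3: speed unknown; τ_3 = 41.58/γ_3.
Total proper time: 4.419 + 47.06 + τ_3 = 80.16, so τ_3 = 80.16 − 51.48 = 28.68 years.
γ_3 = 41.58/28.68 = 1.450; β = √(1 − 1/γ²) = √0.5243.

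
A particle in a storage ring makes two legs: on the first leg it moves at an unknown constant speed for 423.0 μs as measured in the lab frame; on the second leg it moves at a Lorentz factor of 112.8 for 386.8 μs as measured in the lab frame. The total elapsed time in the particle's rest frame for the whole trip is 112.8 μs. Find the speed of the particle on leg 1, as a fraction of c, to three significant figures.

β = 0.966

Leg 1: speed unknown; τ_1 = 423.0/γ_1.
Leg 2: γ = 112.8; τ_2 = 386.8/112.8 = 3.429 μs.
Total proper time: τ_1 + 3.429 = 112.8, so τ_1 = 112.8 − 3.429 = 109.4 μs.
γ_1 = 423.0/109.4 = 3.868; β = √(1 − 1/γ²) = √0.9331.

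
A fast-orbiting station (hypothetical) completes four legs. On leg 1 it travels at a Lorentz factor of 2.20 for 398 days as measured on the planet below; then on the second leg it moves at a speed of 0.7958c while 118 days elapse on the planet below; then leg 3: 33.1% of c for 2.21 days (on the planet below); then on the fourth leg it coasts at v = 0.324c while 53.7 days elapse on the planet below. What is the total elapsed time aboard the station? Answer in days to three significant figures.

Leg 1: γ = 2.20; τ_1 = 398/2.200 = 180.9 days.
Leg 2: γ = 1/√(1 − 0.7958²) = 1/√0.3667 = 1.651; τ_2 = 118/1.651 = 71.46 days.
Leg 3: β = 0.331; γ = 1/√(1 − 0.331²) = 1/√0.8904 = 1.060; τ_3 = 2.21/1.060 = 2.085 days.
Leg 4: γ = 1/√(1 − 0.324²) = 1/√0.8950 = 1.057; τ_4 = 53.7/1.057 = 50.80 days.
Total: 180.9 + 71.46 + 2.085 + 50.80 days.

τ = 305 days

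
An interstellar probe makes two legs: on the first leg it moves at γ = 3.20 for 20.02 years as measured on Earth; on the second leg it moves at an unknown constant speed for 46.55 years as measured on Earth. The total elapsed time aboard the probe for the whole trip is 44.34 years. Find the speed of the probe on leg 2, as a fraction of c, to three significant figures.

β = 0.575

Leg 1: γ = 3.20; τ_1 = 20.02/3.200 = 6.256 years.
Leg 2: speed unknown; τ_2 = 46.55/γ_2.
Total proper time: 6.256 + τ_2 = 44.34, so τ_2 = 44.34 − 6.256 = 38.08 years.
γ_2 = 46.55/38.08 = 1.222; β = √(1 − 1/γ²) = √0.3307.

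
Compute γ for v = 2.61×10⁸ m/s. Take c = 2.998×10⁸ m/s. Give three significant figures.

γ = 2.03

β = 2.61×10⁸/2.998×10⁸ = 0.8706; γ = 1/√(1 − 0.8706²) = 2.032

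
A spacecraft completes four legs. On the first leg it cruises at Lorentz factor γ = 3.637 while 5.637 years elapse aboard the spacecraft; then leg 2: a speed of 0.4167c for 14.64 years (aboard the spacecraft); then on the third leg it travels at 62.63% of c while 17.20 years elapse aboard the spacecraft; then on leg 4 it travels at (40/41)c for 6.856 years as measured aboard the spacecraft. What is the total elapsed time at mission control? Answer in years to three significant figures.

Leg 1: γ = 3.637; Δt_1 = 3.637 × 5.637 = 20.50 years.
Leg 2: γ = 1/√(1 − 0.4167²) = 1/√0.8264 = 1.100; Δt_2 = 1.100 × 14.64 = 16.10 years.
Leg 3: β = 0.6263; γ = 1/√(1 − 0.6263²) = 1/√0.6077 = 1.283; Δt_3 = 1.283 × 17.20 = 22.06 years.
Leg 4: γ = 1/√(1 − (40/41)²) = 41/9 ≈ 4.556; Δt_4 = 4.556 × 6.856 = 31.23 years.
Total: 20.50 + 16.10 + 22.06 + 31.23 years.

Δt = 89.9 years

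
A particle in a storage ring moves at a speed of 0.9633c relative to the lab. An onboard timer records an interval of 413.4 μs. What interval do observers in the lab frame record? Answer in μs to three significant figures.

γ = 1/√(1 − 0.9633²) = 1/√0.07205 = 3.725
The interval measured in the particle's rest frame is the proper time (both events occur at the same place in that frame); the lab-frame interval is Δt = γτ = 3.725 × 413.4 μs.

Δt = 1540 μs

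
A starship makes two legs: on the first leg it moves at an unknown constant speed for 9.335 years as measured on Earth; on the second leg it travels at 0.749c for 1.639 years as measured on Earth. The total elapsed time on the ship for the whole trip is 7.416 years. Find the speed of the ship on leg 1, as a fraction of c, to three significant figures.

Leg 1: speed unknown; τ_1 = 9.335/γ_1.
Leg 2: γ = 1/√(1 − 0.749²) = 1/√0.4390 = 1.509; τ_2 = 1.639/1.509 = 1.086 years.
Total proper time: τ_1 + 1.086 = 7.416, so τ_1 = 7.416 − 1.086 = 6.330 years.
γ_1 = 9.335/6.330 = 1.475; β = √(1 − 1/γ²) = √0.5402.

β = 0.735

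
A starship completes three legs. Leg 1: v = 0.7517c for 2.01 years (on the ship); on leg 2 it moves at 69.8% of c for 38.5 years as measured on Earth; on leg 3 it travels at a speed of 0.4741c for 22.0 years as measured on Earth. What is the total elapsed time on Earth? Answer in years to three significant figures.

Leg 1: γ = 1/√(1 − 0.7517²) = 1/√0.4349 = 1.516; Δt_1 = 1.516 × 2.01 = 3.048 years.
Leg 2: 38.5 years is already measured on Earth.
Leg 3: 22.0 years is already measured on Earth.
Total: 3.048 + 38.50 + 22.00 years.

Δt = 63.5 years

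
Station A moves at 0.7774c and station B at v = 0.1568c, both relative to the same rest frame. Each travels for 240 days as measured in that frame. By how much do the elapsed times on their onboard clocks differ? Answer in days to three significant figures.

A: γ = 1/√(1 − 0.7774²) = 1/√0.3956 = 1.590; τ_A = 240/1.590 = 151.0 days.
B: γ = 1/√(1 − 0.1568²) = 1/√0.9754 = 1.013; τ_B = 240/1.013 = 237.0 days.

|τ_A − τ_B| = 86.1 days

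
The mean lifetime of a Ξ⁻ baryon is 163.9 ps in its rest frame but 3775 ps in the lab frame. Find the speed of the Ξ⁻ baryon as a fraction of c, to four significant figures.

γ = Δt/τ₀ = 3775/163.9 = 23.03
β = √(1 − 1/γ²) = √(1 − 0.001885) = √0.9981

β = 0.9991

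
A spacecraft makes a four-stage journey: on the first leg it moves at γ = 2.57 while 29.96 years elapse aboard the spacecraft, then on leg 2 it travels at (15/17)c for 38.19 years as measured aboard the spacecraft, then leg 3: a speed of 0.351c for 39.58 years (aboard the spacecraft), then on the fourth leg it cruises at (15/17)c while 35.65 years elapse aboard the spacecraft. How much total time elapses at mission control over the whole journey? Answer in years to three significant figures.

Leg 1: γ = 2.57; Δt_1 = 2.570 × 29.96 = 77.00 years.
Leg 2: γ = 1/√(1 − (15/17)²) = 17/8 = 2.125; Δt_2 = 2.125 × 38.19 = 81.15 years.
Leg 3: γ = 1/√(1 − 0.351²) = 1/√0.8768 = 1.068; Δt_3 = 1.068 × 39.58 = 42.27 years.
Leg 4: γ = 1/√(1 − (15/17)²) = 17/8 = 2.125; Δt_4 = 2.125 × 35.65 = 75.76 years.
Total: 77.00 + 81.15 + 42.27 + 75.76 years.

Δt = 276 years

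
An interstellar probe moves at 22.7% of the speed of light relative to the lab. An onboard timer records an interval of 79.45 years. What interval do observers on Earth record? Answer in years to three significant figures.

Δt = 81.6 years

β = 0.227; γ = 1/√(1 − 0.227²) = 1/√0.9485 = 1.027
The interval measured aboard the probe is the proper time (both events occur at the same place in that frame); the lab-frame interval is Δt = γτ = 1.027 × 79.45 years.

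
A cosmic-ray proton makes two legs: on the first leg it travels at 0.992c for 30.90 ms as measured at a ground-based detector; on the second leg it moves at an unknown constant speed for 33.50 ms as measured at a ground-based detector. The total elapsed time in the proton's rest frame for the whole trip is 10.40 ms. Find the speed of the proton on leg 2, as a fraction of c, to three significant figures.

β = 0.981

Leg 1: γ = 1/√(1 − 0.992²) = 1/√0.01594 = 7.922; τ_1 = 30.90/7.922 = 3.901 ms.
Leg 2: speed unknown; τ_2 = 33.50/γ_2.
Total proper time: 3.901 + τ_2 = 10.40, so τ_2 = 10.40 − 3.901 = 6.499 ms.
γ_2 = 33.50/6.499 = 5.154; β = √(1 − 1/γ²) = √0.9624.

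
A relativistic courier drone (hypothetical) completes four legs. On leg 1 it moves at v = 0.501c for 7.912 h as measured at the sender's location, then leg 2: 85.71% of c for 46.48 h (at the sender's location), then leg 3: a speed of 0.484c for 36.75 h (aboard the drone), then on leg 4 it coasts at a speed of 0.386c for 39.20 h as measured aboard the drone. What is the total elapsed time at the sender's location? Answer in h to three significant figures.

Δt = 139 h

Leg 1: 7.912 h is already measured at the sender's location.
Leg 2: 46.48 h is already measured at the sender's location.
Leg 3: γ = 1/√(1 − 0.484²) = 1/√0.7657 = 1.143; Δt_3 = 1.143 × 36.75 = 42.00 h.
Leg 4: γ = 1/√(1 − 0.386²) = 1/√0.8510 = 1.084; Δt_4 = 1.084 × 39.20 = 42.49 h.
Total: 7.912 + 46.48 + 42.00 + 42.49 h.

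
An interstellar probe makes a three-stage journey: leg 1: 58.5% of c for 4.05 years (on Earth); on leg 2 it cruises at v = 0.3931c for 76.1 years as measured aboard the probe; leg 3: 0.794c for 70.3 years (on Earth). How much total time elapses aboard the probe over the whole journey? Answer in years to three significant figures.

τ = 122 years

Leg 1: β = 0.585; γ = 1/√(1 − 0.585²) = 1/√0.6578 = 1.233; τ_1 = 4.05/1.233 = 3.285 years.
Leg 2: 76.1 years is already measured aboard the probe.
Leg 3: γ = 1/√(1 − 0.794²) = 1/√0.3696 = 1.645; τ_3 = 70.3/1.645 = 42.74 years.
Total: 3.285 + 76.10 + 42.74 years.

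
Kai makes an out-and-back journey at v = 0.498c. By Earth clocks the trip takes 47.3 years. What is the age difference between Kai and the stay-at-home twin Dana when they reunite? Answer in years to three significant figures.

Δt − τ = 6.28 years

γ = 1/√(1 − 0.498²) = 1/√0.7520 = 1.153
Kai's elapsed proper time: τ = 47.3/1.153 = 41.02 years.
Age gap = Δt − τ = 47.3 − 41.02 years.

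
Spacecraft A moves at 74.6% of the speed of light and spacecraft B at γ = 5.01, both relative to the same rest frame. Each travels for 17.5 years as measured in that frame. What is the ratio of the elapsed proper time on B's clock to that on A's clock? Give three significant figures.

A: β = 0.746; γ = 1/√(1 − 0.746²) = 1/√0.4435 = 1.502. B: γ = 5.01.
τ_A/τ_B = γ_B/γ_A = 5.010/1.502 = 3.336, so τ_B/τ_A = 0.2997.

τ_B/τ_A = 0.300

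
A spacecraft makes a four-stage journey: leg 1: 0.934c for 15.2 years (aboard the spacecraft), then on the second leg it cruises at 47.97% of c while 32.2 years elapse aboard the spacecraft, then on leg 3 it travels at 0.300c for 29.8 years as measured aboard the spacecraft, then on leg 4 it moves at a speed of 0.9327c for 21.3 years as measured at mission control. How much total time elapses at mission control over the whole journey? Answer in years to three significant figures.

Δt = 132 years

Leg 1: γ = 1/√(1 − 0.934²) = 1/√0.1276 = 2.799; Δt_1 = 2.799 × 15.2 = 42.54 years.
Leg 2: β = 0.4797; γ = 1/√(1 − 0.4797²) = 1/√0.7699 = 1.140; Δt_2 = 1.140 × 32.2 = 36.70 years.
Leg 3: γ = 1/√(1 − 0.300²) = 1/√0.9100 = 1.048; Δt_3 = 1.048 × 29.8 = 31.24 years.
Leg 4: 21.3 years is already measured at mission control.
Total: 42.54 + 36.70 + 31.24 + 21.30 years.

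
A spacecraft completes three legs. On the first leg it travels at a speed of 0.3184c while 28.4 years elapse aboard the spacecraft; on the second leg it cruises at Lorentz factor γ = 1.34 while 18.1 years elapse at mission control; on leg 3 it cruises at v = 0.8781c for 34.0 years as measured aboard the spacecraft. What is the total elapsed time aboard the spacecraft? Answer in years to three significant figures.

τ = 75.9 years

Leg 1: 28.4 years is already measured aboard the spacecraft.
Leg 2: γ = 1.34; τ_2 = 18.1/1.340 = 13.51 years.
Leg 3: 34.0 years is already measured aboard the spacecraft.
Total: 28.40 + 13.51 + 34.00 years.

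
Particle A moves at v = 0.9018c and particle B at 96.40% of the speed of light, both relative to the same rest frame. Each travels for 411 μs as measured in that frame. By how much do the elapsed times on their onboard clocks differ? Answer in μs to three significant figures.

|τ_A − τ_B| = 68.3 μs

A: γ = 1/√(1 − 0.9018²) = 1/√0.1868 = 2.314; τ_A = 411/2.314 = 177.6 μs.
B: β = 0.9640; γ = 1/√(1 − 0.9640²) = 1/√0.07070 = 3.761; τ_B = 411/3.761 = 109.3 μs.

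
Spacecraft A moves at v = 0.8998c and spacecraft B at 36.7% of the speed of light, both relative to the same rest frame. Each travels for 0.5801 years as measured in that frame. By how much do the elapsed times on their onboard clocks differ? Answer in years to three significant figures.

A: γ = 1/√(1 − 0.8998²) = 1/√0.1904 = 2.292; τ_A = 0.5801/2.292 = 0.2531 years.
B: β = 0.367; γ = 1/√(1 − 0.367²) = 1/√0.8653 = 1.075; τ_B = 0.5801/1.075 = 0.5396 years.

|τ_A − τ_B| = 0.287 years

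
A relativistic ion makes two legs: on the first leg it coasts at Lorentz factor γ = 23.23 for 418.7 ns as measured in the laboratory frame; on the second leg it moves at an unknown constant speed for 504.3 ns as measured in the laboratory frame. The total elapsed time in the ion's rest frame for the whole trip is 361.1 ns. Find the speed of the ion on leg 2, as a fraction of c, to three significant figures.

Leg 1: γ = 23.23; τ_1 = 418.7/23.23 = 18.02 ns.
Leg 2: speed unknown; τ_2 = 504.3/γ_2.
Total proper time: 18.02 + τ_2 = 361.1, so τ_2 = 361.1 − 18.02 = 343.1 ns.
γ_2 = 504.3/343.1 = 1.470; β = √(1 − 1/γ²) = √0.5372.

β = 0.733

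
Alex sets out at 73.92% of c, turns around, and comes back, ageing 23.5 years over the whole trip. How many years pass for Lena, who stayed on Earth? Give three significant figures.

β = 0.7392; γ = 1/√(1 − 0.7392²) = 1/√0.4536 = 1.485
Earth-frame duration is the dilated interval: Δt = γτ = 1.485 × 23.5 years.

Δt = 34.9 years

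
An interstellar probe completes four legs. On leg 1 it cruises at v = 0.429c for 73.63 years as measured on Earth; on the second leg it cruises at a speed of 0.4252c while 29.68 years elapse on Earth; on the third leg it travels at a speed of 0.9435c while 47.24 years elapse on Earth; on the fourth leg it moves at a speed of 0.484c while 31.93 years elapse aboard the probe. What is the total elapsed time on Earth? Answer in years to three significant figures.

Leg 1: 73.63 years is already measured on Earth.
Leg 2: 29.68 years is already measured on Earth.
Leg 3: 47.24 years is already measured on Earth.
Leg 4: γ = 1/√(1 − 0.484²) = 1/√0.7657 = 1.143; Δt_4 = 1.143 × 31.93 = 36.49 years.
Total: 73.63 + 29.68 + 47.24 + 36.49 years.

Δt = 187 years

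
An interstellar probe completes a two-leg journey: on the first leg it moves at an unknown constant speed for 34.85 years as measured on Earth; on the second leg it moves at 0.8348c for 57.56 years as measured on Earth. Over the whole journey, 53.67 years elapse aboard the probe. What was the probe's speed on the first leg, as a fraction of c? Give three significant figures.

β = 0.776

Leg 1: speed unknown; τ_1 = 34.85/γ_1.
Leg 2: γ = 1/√(1 − 0.8348²) = 1/√0.3031 = 1.816; τ_2 = 57.56/1.816 = 31.69 years.
Total proper time: τ_1 + 31.69 = 53.67, so τ_1 = 53.67 − 31.69 = 21.98 years.
γ_1 = 34.85/21.98 = 1.586; β = √(1 − 1/γ²) = √0.6022.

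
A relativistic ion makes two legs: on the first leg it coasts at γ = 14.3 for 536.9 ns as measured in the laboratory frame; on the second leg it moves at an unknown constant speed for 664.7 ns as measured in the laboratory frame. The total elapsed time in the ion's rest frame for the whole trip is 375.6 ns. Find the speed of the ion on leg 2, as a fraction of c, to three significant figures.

Leg 1: γ = 14.3; τ_1 = 536.9/14.30 = 37.55 ns.
Leg 2: speed unknown; τ_2 = 664.7/γ_2.
Total proper time: 37.55 + τ_2 = 375.6, so τ_2 = 375.6 − 37.55 = 338.1 ns.
γ_2 = 664.7/338.1 = 1.966; β = √(1 − 1/γ²) = √0.7413.

β = 0.861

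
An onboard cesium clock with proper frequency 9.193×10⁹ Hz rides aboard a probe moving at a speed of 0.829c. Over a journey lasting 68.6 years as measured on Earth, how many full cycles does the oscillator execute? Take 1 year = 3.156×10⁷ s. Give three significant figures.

γ = 1/√(1 − 0.829²) = 1/√0.3128 = 1.788
The oscillator's own cycle count is N = f × τ where τ is the proper time aboard the probe. τ = Δt/γ = 68.6/1.788 = 38.36 years = 1.211×10⁹ s.
N = 9.193×10⁹ × 1.211×10⁹ = 1.113×10¹⁹.

N = 1.11×10¹⁹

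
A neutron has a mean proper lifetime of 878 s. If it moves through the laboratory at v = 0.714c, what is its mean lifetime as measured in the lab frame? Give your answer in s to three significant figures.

Δt = 1250 s

γ = 1/√(1 − 0.714²) = 1/√0.4902 = 1.428
The rest-frame lifetime is the proper time; the lab measures the dilated interval Δt = γτ₀ = 1.428 × 878 s.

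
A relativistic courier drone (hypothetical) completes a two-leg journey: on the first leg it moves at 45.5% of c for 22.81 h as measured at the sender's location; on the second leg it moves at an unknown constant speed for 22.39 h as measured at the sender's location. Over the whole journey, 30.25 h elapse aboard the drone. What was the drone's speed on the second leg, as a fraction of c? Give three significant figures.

Leg 1: β = 0.455; γ = 1/√(1 − 0.455²) = 1/√0.7930 = 1.123; τ_1 = 22.81/1.123 = 20.31 h.
Leg 2: speed unknown; τ_2 = 22.39/γ_2.
Total proper time: 20.31 + τ_2 = 30.25, so τ_2 = 30.25 − 20.31 = 9.938 h.
γ_2 = 22.39/9.938 = 2.253; β = √(1 − 1/γ²) = √0.8030.

β = 0.896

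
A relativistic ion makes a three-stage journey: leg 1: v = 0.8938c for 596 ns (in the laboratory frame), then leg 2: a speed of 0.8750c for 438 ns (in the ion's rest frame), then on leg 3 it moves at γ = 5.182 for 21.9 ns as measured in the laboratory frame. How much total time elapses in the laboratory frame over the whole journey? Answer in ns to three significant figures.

Δt = 1520 ns

Leg 1: 596 ns is already measured in the laboratory frame.
Leg 2: γ = 1/√(1 − 0.8750²) = 1/√0.2344 = 2.066; Δt_2 = 2.066 × 438 = 904.7 ns.
Leg 3: 21.9 ns is already measured in the laboratory frame.
Total: 596.0 + 904.7 + 21.90 ns.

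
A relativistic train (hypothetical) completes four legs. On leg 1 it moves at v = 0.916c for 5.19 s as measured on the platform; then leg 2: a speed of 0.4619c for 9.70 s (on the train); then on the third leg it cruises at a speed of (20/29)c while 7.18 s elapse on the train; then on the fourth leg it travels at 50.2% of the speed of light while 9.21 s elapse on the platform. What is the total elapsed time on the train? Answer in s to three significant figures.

τ = 26.9 s

Leg 1: γ = 1/√(1 − 0.916²) = 1/√0.1609 = 2.493; τ_1 = 5.19/2.493 = 2.082 s.
Leg 2: 9.70 s is already measured on the train.
Leg 3: 7.18 s is already measured on the train.
Leg 4: β = 0.502; γ = 1/√(1 − 0.502²) = 1/√0.7480 = 1.156; τ_4 = 9.21/1.156 = 7.965 s.
Total: 2.082 + 9.700 + 7.180 + 7.965 s.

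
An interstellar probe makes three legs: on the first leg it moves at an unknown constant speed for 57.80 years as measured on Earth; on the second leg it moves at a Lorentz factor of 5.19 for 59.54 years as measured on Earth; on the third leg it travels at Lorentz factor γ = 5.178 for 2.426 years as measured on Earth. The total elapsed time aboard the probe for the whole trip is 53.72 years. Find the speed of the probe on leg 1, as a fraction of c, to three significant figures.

β = 0.691

Leg 1: speed unknown; τ_1 = 57.80/γ_1.
Leg 2: γ = 5.19; τ_2 = 59.54/5.190 = 11.47 years.
Leg 3: γ = 5.178; τ_3 = 2.426/5.178 = 0.4685 years.
Total proper time: τ_1 + 11.47 + 0.4685 = 53.72, so τ_1 = 53.72 − 11.94 = 41.78 years.
γ_1 = 57.80/41.78 = 1.383; β = √(1 − 1/γ²) = √0.4775.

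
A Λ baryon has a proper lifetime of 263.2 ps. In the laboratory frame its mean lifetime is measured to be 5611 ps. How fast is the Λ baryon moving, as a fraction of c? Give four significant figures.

γ = Δt/τ₀ = 5611/263.2 = 21.32
β = √(1 − 1/γ²) = √(1 − 0.002200) = √0.9978

v = 0.9989c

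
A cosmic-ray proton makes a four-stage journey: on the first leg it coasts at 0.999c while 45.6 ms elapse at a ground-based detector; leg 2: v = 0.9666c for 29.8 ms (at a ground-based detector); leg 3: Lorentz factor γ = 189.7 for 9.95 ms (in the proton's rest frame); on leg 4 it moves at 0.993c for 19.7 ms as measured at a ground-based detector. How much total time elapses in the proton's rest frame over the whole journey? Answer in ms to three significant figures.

Leg 1: γ = 1/√(1 − 0.999²) = 1/√0.001999 = 22.37; τ_1 = 45.6/22.37 = 2.039 ms.
Leg 2: γ = 1/√(1 − 0.9666²) = 1/√0.06568 = 3.902; τ_2 = 29.8/3.902 = 7.637 ms.
Leg 3: 9.95 ms is already measured in the proton's rest frame.
Leg 4: γ = 1/√(1 − 0.993²) = 1/√0.01395 = 8.466; τ_4 = 19.7/8.466 = 2.327 ms.
Total: 2.039 + 7.637 + 9.950 + 2.327 ms.

τ = 22.0 ms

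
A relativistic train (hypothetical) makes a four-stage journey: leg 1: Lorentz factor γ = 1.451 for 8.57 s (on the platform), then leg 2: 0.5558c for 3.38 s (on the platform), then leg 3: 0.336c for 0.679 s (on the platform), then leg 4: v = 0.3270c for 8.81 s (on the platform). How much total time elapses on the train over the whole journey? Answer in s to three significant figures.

Leg 1: γ = 1.451; τ_1 = 8.57/1.451 = 5.906 s.
Leg 2: γ = 1/√(1 − 0.5558²) = 1/√0.6911 = 1.203; τ_2 = 3.38/1.203 = 2.810 s.
Leg 3: γ = 1/√(1 − 0.336²) = 1/√0.8871 = 1.062; τ_3 = 0.679/1.062 = 0.6395 s.
Leg 4: γ = 1/√(1 − 0.3270²) = 1/√0.8931 = 1.058; τ_4 = 8.81/1.058 = 8.326 s.
Total: 5.906 + 2.810 + 0.6395 + 8.326 s.

τ = 17.7 s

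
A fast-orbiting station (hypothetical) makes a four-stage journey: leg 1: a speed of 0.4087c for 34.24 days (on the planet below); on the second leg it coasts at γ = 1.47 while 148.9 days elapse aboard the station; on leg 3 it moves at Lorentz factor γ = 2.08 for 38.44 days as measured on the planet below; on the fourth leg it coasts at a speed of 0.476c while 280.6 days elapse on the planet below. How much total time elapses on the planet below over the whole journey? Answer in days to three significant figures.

Δt = 572 days

Leg 1: 34.24 days is already measured on the planet below.
Leg 2: γ = 1.47; Δt_2 = 1.470 × 148.9 = 218.9 days.
Leg 3: 38.44 days is already measured on the planet below.
Leg 4: 280.6 days is already measured on the planet below.
Total: 34.24 + 218.9 + 38.44 + 280.6 days.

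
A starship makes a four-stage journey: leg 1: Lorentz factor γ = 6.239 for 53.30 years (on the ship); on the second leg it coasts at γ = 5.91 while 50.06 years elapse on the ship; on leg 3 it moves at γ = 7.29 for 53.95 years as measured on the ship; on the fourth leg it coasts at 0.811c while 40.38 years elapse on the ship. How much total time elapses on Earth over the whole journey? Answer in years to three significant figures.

Leg 1: γ = 6.239; Δt_1 = 6.239 × 53.30 = 332.5 years.
Leg 2: γ = 5.91; Δt_2 = 5.910 × 50.06 = 295.9 years.
Leg 3: γ = 7.29; Δt_3 = 7.290 × 53.95 = 393.3 years.
Leg 4: γ = 1/√(1 − 0.811²) = 1/√0.3423 = 1.709; Δt_4 = 1.709 × 40.38 = 69.02 years.
Total: 332.5 + 295.9 + 393.3 + 69.02 years.

Δt = 1090 years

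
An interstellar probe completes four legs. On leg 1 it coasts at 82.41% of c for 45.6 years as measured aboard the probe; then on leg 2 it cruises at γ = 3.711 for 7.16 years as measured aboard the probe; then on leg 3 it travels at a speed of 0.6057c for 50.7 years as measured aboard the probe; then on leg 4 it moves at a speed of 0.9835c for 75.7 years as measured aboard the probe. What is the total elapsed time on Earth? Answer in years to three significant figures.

Leg 1: β = 0.8241; γ = 1/√(1 − 0.8241²) = 1/√0.3209 = 1.765; Δt_1 = 1.765 × 45.6 = 80.50 years.
Leg 2: γ = 3.711; Δt_2 = 3.711 × 7.16 = 26.57 years.
Leg 3: γ = 1/√(1 − 0.6057²) = 1/√0.6331 = 1.257; Δt_3 = 1.257 × 50.7 = 63.72 years.
Leg 4: γ = 1/√(1 − 0.9835²) = 1/√0.03273 = 5.528; Δt_4 = 5.528 × 75.7 = 418.4 years.
Total: 80.50 + 26.57 + 63.72 + 418.4 years.

Δt = 589 years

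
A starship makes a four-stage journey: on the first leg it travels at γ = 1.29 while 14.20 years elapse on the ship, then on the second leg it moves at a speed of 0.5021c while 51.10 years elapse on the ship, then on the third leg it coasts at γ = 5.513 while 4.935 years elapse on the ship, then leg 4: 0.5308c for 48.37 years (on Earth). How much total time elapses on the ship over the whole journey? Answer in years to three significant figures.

Leg 1: 14.20 years is already measured on the ship.
Leg 2: 51.10 years is already measured on the ship.
Leg 3: 4.935 years is already measured on the ship.
Leg 4: γ = 1/√(1 − 0.5308²) = 1/√0.7183 = 1.180; τ_4 = 48.37/1.180 = 40.99 years.
Total: 14.20 + 51.10 + 4.935 + 40.99 years.

τ = 111 years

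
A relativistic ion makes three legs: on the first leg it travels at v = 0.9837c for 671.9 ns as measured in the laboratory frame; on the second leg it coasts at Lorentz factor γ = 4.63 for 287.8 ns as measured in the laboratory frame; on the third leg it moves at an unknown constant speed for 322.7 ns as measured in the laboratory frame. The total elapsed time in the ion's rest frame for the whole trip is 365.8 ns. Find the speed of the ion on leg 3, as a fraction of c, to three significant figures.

β = 0.824

Leg 1: γ = 1/√(1 − 0.9837²) = 1/√0.03233 = 5.561; τ_1 = 671.9/5.561 = 120.8 ns.
Leg 2: γ = 4.63; τ_2 = 287.8/4.630 = 62.16 ns.
Leg 3: speed unknown; τ_3 = 322.7/γ_3.
Total proper time: 120.8 + 62.16 + τ_3 = 365.8, so τ_3 = 365.8 − 183.0 = 182.8 ns.
γ_3 = 322.7/182.8 = 1.765; β = √(1 − 1/γ²) = √0.6790.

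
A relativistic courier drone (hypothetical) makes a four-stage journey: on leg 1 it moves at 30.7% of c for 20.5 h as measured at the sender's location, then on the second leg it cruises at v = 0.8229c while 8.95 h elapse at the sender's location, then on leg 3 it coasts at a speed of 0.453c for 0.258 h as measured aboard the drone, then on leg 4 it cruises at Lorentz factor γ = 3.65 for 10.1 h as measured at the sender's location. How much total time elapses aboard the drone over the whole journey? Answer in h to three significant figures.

Leg 1: β = 0.307; γ = 1/√(1 − 0.307²) = 1/√0.9058 = 1.051; τ_1 = 20.5/1.051 = 19.51 h.
Leg 2: γ = 1/√(1 − 0.8229²) = 1/√0.3228 = 1.760; τ_2 = 8.95/1.760 = 5.085 h.
Leg 3: 0.258 h is already measured aboard the drone.
Leg 4: γ = 3.65; τ_4 = 10.1/3.650 = 2.767 h.
Total: 19.51 + 5.085 + 0.2580 + 2.767 h.

τ = 27.6 h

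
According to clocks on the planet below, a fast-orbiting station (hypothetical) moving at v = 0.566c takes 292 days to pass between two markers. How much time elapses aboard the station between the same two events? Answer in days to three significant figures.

γ = 1/√(1 − 0.566²) = 1/√0.6796 = 1.213
The interval measured on the planet below is the dilated one; the clock aboard the station measures the proper time τ = Δt/γ = 292/1.213 days.

τ = 241 days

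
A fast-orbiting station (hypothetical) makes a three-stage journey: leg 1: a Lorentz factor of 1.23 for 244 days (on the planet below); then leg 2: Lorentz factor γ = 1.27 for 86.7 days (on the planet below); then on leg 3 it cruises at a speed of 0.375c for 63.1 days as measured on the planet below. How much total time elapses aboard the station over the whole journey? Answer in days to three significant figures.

Leg 1: γ = 1.23; τ_1 = 244/1.230 = 198.4 days.
Leg 2: γ = 1.27; τ_2 = 86.7/1.270 = 68.27 days.
Leg 3: γ = 1/√(1 − 0.375²) = 1/√0.8594 = 1.079; τ_3 = 63.1/1.079 = 58.50 days.
Total: 198.4 + 68.27 + 58.50 days.

τ = 325 days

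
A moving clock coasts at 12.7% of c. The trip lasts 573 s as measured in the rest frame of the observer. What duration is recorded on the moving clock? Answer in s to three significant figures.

τ = 568 s

β = 0.127; γ = 1/√(1 − 0.127²) = 1/√0.9839 = 1.008
The interval measured in the rest frame of the observer is the dilated one; the clock on the moving clock measures the proper time τ = Δt/γ = 573/1.008 s.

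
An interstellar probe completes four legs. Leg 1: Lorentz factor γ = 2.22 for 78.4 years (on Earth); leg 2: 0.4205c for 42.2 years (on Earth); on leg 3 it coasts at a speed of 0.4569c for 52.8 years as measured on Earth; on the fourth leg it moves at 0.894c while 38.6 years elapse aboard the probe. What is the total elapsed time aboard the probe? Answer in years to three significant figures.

τ = 159 years

Leg 1: γ = 2.22; τ_1 = 78.4/2.220 = 35.32 years.
Leg 2: γ = 1/√(1 − 0.4205²) = 1/√0.8232 = 1.102; τ_2 = 42.2/1.102 = 38.29 years.
Leg 3: γ = 1/√(1 − 0.4569²) = 1/√0.7912 = 1.124; τ_3 = 52.8/1.124 = 46.97 years.
Leg 4: 38.6 years is already measured aboard the probe.
Total: 35.32 + 38.29 + 46.97 + 38.60 years.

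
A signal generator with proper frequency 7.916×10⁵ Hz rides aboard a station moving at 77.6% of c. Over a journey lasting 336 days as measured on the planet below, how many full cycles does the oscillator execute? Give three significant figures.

N = 1.45×10¹³

β = 0.776; γ = 1/√(1 − 0.776²) = 1/√0.3978 = 1.585
The oscillator's own cycle count is N = f × τ where τ is the proper time aboard the station. τ = Δt/γ = 336/1.585 = 211.9 days = 1.831×10⁷ s.
N = 7.916×10⁵ × 1.831×10⁷ = 1.449×10¹³.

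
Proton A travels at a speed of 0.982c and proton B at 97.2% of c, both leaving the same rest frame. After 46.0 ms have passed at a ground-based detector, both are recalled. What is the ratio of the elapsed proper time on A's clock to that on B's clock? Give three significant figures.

A: γ = 1/√(1 − 0.982²) = 1/√0.03568 = 5.294. B: β = 0.972; γ = 1/√(1 − 0.972²) = 1/√0.05522 = 4.256.
τ_A/τ_B = γ_B/γ_A = 4.256/5.294 = 0.8038, so τ_A/τ_B = 0.8038.

τ_A/τ_B = 0.804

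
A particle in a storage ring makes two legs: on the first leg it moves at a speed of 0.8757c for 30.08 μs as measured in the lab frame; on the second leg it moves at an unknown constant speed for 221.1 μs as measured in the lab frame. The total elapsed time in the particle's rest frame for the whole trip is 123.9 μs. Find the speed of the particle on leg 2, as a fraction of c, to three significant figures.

Leg 1: γ = 1/√(1 − 0.8757²) = 1/√0.2331 = 2.071; τ_1 = 30.08/2.071 = 14.52 μs.
Leg 2: speed unknown; τ_2 = 221.1/γ_2.
Total proper time: 14.52 + τ_2 = 123.9, so τ_2 = 123.9 − 14.52 = 109.4 μs.
γ_2 = 221.1/109.4 = 2.021; β = √(1 − 1/γ²) = √0.7553.

β = 0.869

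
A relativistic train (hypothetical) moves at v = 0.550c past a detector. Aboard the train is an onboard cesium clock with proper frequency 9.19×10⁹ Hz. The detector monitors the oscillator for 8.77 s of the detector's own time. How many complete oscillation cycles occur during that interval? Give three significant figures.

γ = 1/√(1 − 0.550²) = 1/√0.6975 = 1.197
During 8.77 s of lab time, the oscillator's proper time advances by τ = Δt/γ = 8.77/1.197 = 7.324 s = 7.324×10⁰ s.
N = f × τ = 9.19×10⁹ × 7.324×10⁰ = 6.731×10¹⁰.

N = 6.73×10¹⁰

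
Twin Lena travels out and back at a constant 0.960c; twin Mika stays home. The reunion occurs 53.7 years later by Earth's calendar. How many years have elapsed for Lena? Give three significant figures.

γ = 1/√(1 − 0.960²) = 25/7 ≈ 3.571
Lena's clock measures proper time along the trip: τ = Δt/γ = 53.7/3.571 years.

τ = 15.0 years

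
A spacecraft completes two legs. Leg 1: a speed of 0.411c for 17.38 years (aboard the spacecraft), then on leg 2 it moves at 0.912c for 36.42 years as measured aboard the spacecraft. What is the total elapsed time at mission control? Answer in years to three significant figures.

Δt = 108 years

Leg 1: γ = 1/√(1 − 0.411²) = 1/√0.8311 = 1.097; Δt_1 = 1.097 × 17.38 = 19.06 years.
Leg 2: γ = 1/√(1 − 0.912²) = 1/√0.1683 = 2.438; Δt_2 = 2.438 × 36.42 = 88.79 years.
Total: 19.06 + 88.79 years.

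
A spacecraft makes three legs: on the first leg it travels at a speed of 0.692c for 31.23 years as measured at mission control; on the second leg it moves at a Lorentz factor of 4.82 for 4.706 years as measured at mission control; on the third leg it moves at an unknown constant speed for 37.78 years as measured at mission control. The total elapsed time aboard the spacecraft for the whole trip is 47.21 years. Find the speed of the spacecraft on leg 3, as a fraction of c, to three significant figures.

Leg 1: γ = 1/√(1 − 0.692²) = 1/√0.5211 = 1.385; τ_1 = 31.23/1.385 = 22.54 years.
Leg 2: γ = 4.82; τ_2 = 4.706/4.820 = 0.9763 years.
Leg 3: speed unknown; τ_3 = 37.78/γ_3.
Total proper time: 22.54 + 0.9763 + τ_3 = 47.21, so τ_3 = 47.21 − 23.52 = 23.69 years.
γ_3 = 37.78/23.69 = 1.595; β = √(1 − 1/γ²) = √0.6068.

β = 0.779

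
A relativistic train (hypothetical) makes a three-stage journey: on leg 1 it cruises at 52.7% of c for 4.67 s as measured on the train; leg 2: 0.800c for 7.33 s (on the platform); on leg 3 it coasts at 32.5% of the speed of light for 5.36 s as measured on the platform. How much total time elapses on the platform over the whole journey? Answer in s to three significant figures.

Leg 1: β = 0.527; γ = 1/√(1 − 0.527²) = 1/√0.7223 = 1.177; Δt_1 = 1.177 × 4.67 = 5.495 s.
Leg 2: 7.33 s is already measured on the platform.
Leg 3: 5.36 s is already measured on the platform.
Total: 5.495 + 7.330 + 5.360 s.

Δt = 18.2 s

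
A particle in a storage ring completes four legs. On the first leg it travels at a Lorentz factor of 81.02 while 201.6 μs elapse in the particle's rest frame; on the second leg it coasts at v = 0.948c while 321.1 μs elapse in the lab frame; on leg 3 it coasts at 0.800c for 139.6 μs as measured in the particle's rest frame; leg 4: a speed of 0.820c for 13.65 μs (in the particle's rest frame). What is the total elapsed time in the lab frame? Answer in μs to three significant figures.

Leg 1: γ = 81.02; Δt_1 = 81.02 × 201.6 = 1.633×10⁴ μs.
Leg 2: 321.1 μs is already measured in the lab frame.
Leg 3: γ = 1/√(1 − 0.800²) = 5/3 ≈ 1.667; Δt_3 = 1.667 × 139.6 = 232.7 μs.
Leg 4: γ = 1/√(1 − 0.820²) = 1/√0.3276 = 1.747; Δt_4 = 1.747 × 13.65 = 23.85 μs.
Total: 1.633×10⁴ + 321.1 + 232.7 + 23.85 μs.

Δt = 1.69×10⁴ μs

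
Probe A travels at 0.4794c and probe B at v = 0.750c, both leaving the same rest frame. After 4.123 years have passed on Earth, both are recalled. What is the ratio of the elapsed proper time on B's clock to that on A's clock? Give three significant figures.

τ_B/τ_A = 0.754

A: γ = 1/√(1 − 0.4794²) = 1/√0.7702 = 1.139. B: γ = 1/√(1 − 0.750²) = 1/√0.4375 = 1.512.
τ_A/τ_B = γ_B/γ_A = 1.512/1.139 = 1.327, so τ_B/τ_A = 0.7537.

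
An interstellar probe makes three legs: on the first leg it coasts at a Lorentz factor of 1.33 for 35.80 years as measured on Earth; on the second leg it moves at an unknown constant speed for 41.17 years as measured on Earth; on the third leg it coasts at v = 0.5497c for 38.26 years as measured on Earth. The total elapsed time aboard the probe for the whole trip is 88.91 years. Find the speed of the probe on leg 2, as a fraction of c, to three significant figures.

Leg 1: γ = 1.33; τ_1 = 35.80/1.330 = 26.92 years.
Leg 2: speed unknown; τ_2 = 41.17/γ_2.
Leg 3: γ = 1/√(1 − 0.5497²) = 1/√0.6978 = 1.197; τ_3 = 38.26/1.197 = 31.96 years.
Total proper time: 26.92 + τ_2 + 31.96 = 88.91, so τ_2 = 88.91 − 58.88 = 30.03 years.
γ_2 = 41.17/30.03 = 1.371; β = √(1 − 1/γ²) = √0.4679.

β = 0.684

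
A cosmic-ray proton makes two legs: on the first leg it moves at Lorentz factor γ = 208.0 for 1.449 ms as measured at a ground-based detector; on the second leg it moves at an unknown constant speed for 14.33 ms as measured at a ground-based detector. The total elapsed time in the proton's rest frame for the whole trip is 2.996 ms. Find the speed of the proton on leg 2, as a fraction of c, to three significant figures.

Leg 1: γ = 208.0; τ_1 = 1.449/208.0 = 0.006966 ms.
Leg 2: speed unknown; τ_2 = 14.33/γ_2.
Total proper time: 0.006966 + τ_2 = 2.996, so τ_2 = 2.996 − 0.006966 = 2.989 ms.
γ_2 = 14.33/2.989 = 4.794; β = √(1 − 1/γ²) = √0.9565.

β = 0.978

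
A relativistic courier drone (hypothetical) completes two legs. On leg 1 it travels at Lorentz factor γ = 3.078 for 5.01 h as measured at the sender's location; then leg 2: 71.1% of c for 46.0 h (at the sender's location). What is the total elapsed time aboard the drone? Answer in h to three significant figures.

τ = 34.0 h

Leg 1: γ = 3.078; τ_1 = 5.01/3.078 = 1.628 h.
Leg 2: β = 0.711; γ = 1/√(1 − 0.711²) = 1/√0.4945 = 1.422; τ_2 = 46.0/1.422 = 32.35 h.
Total: 1.628 + 32.35 h.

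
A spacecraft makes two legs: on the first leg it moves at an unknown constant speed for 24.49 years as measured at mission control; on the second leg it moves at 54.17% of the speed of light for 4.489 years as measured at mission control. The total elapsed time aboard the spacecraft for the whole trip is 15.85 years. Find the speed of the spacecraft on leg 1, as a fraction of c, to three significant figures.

β = 0.870

Leg 1: speed unknown; τ_1 = 24.49/γ_1.
Leg 2: β = 0.5417; γ = 1/√(1 − 0.5417²) = 1/√0.7066 = 1.190; τ_2 = 4.489/1.190 = 3.773 years.
Total proper time: τ_1 + 3.773 = 15.85, so τ_1 = 15.85 − 3.773 = 12.08 years.
γ_1 = 24.49/12.08 = 2.028; β = √(1 − 1/γ²) = √0.7568.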